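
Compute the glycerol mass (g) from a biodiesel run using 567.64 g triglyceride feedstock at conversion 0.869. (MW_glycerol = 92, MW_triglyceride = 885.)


glycerol = oil * conv * (92/885)
= 567.64 * 0.869 * 92 / 885
= 51.2787 g

51.2787 g


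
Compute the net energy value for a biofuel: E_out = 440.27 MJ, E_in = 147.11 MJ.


NEV = E_out - E_in
= 440.27 - 147.11
= 293.1600 MJ

293.1600 MJ


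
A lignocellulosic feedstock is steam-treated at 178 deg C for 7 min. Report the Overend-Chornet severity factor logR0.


logR0 = log10(t * exp((T - 100) / 14.75))
= log10(7 * exp((178 - 100) / 14.75))
= 3.1417

3.1417


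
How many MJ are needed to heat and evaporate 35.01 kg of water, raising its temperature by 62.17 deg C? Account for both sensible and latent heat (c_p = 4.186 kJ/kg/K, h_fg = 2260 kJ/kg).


E = m_water * (4.186 * dT + 2260) / 1000
= 35.01 * (4.186 * 62.17 + 2260) / 1000
= 88.2337 MJ

88.2337 MJ


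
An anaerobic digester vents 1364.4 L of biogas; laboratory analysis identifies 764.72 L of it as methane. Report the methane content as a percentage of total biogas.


CH4% = V_CH4 / V_total * 100
= 764.72 / 1364.4 * 100
= 56.0481%

56.0481%


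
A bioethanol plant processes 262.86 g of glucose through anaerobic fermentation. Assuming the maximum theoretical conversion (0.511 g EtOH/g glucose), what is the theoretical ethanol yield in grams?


Theoretical ethanol yield: m_EtOH = 0.511 * m_glucose
m_EtOH = 0.511 * 262.86 = 134.3215 g

134.3215 g


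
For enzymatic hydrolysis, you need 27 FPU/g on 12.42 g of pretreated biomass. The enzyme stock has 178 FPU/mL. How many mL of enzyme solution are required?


V = dosage * m_sub / activity
V = 27 * 12.42 / 178
V = 1.8839 mL

1.8839 mL


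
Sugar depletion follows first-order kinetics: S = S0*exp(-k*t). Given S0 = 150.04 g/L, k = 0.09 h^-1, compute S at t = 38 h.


S = S0 * exp(-k * t)
S = 150.04 * exp(-0.09 * 38)
S = 4.9082 g/L

4.9082 g/L


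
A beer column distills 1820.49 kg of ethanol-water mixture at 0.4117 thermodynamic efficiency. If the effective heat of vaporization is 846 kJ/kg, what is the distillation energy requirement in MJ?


E = m * 846 / (eta * 1000)
= 1820.49 * 846 / (0.4117 * 1000)
= 3740.9146 MJ

3740.9146 MJ


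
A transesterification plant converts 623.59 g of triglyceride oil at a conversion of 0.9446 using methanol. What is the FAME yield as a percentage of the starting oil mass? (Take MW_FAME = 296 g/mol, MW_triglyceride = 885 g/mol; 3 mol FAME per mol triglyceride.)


m_FAME = oil * conv * (3 * 296 / 885) = oil * conv * (888/885)
= 623.59 * 0.9446 * 888 / 885
= 591.0399 g
Y = m_FAME / oil * 100 = conv * (888/885) * 100
= 0.9446 * 888 / 885 * 100
= 94.78%

94.78%


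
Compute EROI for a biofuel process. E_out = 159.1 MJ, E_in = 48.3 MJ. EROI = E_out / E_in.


EROI = E_out / E_in
= 159.1 / 48.3
= 3.2940

3.2940


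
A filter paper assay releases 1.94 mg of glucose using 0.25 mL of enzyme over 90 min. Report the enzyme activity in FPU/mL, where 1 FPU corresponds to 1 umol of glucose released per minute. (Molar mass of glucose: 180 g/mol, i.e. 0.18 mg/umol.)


Activity = glucose_mg / (0.18 mg/umol * V_mL * t_min)
= 1.94 / (0.18 * 0.25 * 90)
= 0.4790 FPU/mL

0.4790 FPU/mL


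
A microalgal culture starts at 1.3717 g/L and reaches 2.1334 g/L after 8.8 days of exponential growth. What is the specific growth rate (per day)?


mu = ln(X2/X1) / dt
= ln(2.1334/1.3717) / 8.8
= 0.0502 per day

0.0502 per day


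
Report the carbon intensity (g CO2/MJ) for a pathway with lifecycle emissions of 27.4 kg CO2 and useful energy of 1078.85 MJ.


CI = CO2 * 1000 / E
= 27.4 * 1000 / 1078.85
= 25.3974 g CO2/MJ

25.3974 g CO2/MJ


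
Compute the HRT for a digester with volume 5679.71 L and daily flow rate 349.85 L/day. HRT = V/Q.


HRT = V / Q
= 5679.71 / 349.85
= 16.2347 days

16.2347 days


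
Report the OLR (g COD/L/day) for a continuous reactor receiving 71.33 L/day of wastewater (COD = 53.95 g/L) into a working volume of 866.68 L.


OLR = Q * S / V
= 71.33 * 53.95 / 866.68
= 4.4402 g/L/day

4.4402 g/L/day


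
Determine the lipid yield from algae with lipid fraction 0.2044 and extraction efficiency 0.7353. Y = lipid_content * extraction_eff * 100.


Y = lipid_content * extraction_eff * 100
= 0.2044 * 0.7353 * 100
= 15.0295%

15.0295%


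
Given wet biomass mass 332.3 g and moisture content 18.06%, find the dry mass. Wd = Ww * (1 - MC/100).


Wd = Ww * (1 - MC/100)
= 332.3 * (1 - 18.06/100)
= 272.2866 g

272.2866 g


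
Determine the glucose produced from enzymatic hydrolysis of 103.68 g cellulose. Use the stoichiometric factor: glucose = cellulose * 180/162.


glucose = cellulose * 180/162
= 103.68 * 180/162
= 115.2000 g

115.2000 g


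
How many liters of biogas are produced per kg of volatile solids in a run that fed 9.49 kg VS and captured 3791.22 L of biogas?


Y = V / VS
= 3791.22 / 9.49
= 399.4963 L/kg VS

399.4963 L/kg VS


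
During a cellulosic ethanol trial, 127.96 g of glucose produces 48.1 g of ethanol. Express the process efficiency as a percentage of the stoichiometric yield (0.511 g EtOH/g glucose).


Fermentation efficiency = (actual / (0.511 * glucose)) * 100
= (48.1 / (0.511 * 127.96)) * 100
= 73.5614%

73.5614%


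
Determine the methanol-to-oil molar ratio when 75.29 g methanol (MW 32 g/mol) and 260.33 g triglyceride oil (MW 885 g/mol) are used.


Molar ratio = n_MeOH / n_oil = (MeOH/32) / (oil/885) = (MeOH * 885) / (32 * oil)
= (75.29 * 885) / (32 * 260.33)
= 7.9985

7.9985


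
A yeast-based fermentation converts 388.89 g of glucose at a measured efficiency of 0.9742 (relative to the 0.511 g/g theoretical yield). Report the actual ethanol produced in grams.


Actual ethanol: m = 0.511 * 388.89 * 0.9742
m = 193.5957 g

193.5957 g


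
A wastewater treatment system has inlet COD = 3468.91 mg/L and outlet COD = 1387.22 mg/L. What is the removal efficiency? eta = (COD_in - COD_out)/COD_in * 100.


eta = (COD_in - COD_out) / COD_in * 100
= (3468.91 - 1387.22) / 3468.91 * 100
= 60.0099%

60.0099%


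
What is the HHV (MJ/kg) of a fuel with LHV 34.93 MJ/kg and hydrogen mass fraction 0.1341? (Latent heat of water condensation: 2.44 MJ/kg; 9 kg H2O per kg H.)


HHV = LHV + H_frac * 9 * 2.44
= 34.93 + 0.1341 * 9 * 2.44
= 37.8748 MJ/kg

37.8748 MJ/kg


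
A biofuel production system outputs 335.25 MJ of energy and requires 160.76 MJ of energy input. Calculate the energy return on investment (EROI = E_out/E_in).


EROI = E_out / E_in
= 335.25 / 160.76
= 2.0854

2.0854


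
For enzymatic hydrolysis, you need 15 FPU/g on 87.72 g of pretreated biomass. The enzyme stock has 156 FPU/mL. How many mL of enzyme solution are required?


V = dosage * m_sub / activity
V = 15 * 87.72 / 156
V = 8.4346 mL

8.4346 mL


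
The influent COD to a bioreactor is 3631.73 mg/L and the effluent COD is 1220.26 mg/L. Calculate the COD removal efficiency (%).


eta = (COD_in - COD_out) / COD_in * 100
= (3631.73 - 1220.26) / 3631.73 * 100
= 66.4000%

66.4000%


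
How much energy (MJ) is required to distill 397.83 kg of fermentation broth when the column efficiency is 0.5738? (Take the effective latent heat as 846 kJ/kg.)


E = m * 846 / (eta * 1000)
= 397.83 * 846 / (0.5738 * 1000)
= 586.5531 MJ

586.5531 MJ


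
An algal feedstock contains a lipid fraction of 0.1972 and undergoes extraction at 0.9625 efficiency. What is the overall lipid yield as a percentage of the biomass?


Y = lipid_content * extraction_eff * 100
= 0.1972 * 0.9625 * 100
= 18.9805%

18.9805%


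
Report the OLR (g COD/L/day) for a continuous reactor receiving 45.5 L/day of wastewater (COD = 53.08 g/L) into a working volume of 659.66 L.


OLR = Q * S / V
= 45.5 * 53.08 / 659.66
= 3.6612 g/L/day

3.6612 g/L/day


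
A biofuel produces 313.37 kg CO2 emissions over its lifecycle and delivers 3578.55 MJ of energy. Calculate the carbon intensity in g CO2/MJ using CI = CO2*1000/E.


CI = CO2 * 1000 / E
= 313.37 * 1000 / 3578.55
= 87.5690 g CO2/MJ

87.5690 g CO2/MJ


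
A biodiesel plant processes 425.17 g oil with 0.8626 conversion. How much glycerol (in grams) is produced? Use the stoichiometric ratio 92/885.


glycerol = oil * conv * (92/885)
= 425.17 * 0.8626 * 92 / 885
= 38.1256 g

38.1256 g


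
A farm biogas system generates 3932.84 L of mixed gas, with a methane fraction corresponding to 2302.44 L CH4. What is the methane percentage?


CH4% = V_CH4 / V_total * 100
= 2302.44 / 3932.84 * 100
= 58.5440%

58.5440%


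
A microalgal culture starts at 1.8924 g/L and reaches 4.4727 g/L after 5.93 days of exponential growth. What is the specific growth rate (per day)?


mu = ln(X2/X1) / dt
= ln(4.4727/1.8924) / 5.93
= 0.1450 per day

0.1450 per day


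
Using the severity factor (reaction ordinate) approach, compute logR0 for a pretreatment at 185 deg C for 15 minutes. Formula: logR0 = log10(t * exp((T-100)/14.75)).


logR0 = log10(t * exp((T - 100) / 14.75))
= log10(15 * exp((185 - 100) / 14.75))
= 3.6788

3.6788


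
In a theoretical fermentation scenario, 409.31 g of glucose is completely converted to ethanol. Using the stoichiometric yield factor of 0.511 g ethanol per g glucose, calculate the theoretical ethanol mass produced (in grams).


Theoretical ethanol yield: m_EtOH = 0.511 * m_glucose
m_EtOH = 0.511 * 409.31 = 209.1574 g

209.1574 g


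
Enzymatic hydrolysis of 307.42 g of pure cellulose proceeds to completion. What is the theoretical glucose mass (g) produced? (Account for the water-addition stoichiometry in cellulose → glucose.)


glucose = cellulose * 180/162
= 307.42 * 180/162
= 341.5778 g

341.5778 g


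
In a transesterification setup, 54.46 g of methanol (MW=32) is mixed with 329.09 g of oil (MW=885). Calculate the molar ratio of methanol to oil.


Molar ratio = n_MeOH / n_oil = (MeOH/32) / (oil/885) = (MeOH * 885) / (32 * oil)
= (54.46 * 885) / (32 * 329.09)
= 4.5767

4.5767


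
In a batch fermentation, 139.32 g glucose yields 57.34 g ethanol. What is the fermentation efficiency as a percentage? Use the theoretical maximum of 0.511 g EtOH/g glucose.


Fermentation efficiency = (actual / (0.511 * glucose)) * 100
= (57.34 / (0.511 * 139.32)) * 100
= 80.5422%

80.5422%


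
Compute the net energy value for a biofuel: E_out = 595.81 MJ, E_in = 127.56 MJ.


NEV = E_out - E_in
= 595.81 - 127.56
= 468.2500 MJ

468.2500 MJ


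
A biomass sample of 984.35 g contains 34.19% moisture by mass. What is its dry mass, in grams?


Wd = Ww * (1 - MC/100)
= 984.35 * (1 - 34.19/100)
= 647.8007 g

647.8007 g


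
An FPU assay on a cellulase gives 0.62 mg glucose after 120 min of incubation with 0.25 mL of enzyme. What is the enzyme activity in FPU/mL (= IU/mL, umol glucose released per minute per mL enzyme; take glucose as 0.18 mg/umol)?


Activity = glucose_mg / (0.18 mg/umol * V_mL * t_min)
= 0.62 / (0.18 * 0.25 * 120)
= 0.1148 FPU/mL

0.1148 FPU/mL


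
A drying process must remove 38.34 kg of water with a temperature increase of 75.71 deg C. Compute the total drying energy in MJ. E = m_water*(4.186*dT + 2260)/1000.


E = m_water * (4.186 * dT + 2260) / 1000
= 38.34 * (4.186 * 75.71 + 2260) / 1000
= 98.7992 MJ

98.7992 MJ


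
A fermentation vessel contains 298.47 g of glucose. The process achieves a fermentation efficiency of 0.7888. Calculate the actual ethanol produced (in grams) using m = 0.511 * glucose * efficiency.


Actual ethanol: m = 0.511 * 298.47 * 0.7888
m = 120.3063 g

120.3063 g


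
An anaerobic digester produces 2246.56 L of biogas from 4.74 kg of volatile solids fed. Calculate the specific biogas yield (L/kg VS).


Y = V / VS
= 2246.56 / 4.74
= 473.9578 L/kg VS

473.9578 L/kg VS


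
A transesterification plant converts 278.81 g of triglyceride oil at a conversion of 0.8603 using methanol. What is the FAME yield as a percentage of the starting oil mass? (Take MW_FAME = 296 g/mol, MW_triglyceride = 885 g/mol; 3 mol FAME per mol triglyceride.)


m_FAME = oil * conv * (3 * 296 / 885) = oil * conv * (888/885)
= 278.81 * 0.8603 * 888 / 885
= 240.6733 g
Y = m_FAME / oil * 100 = conv * (888/885) * 100
= 0.8603 * 888 / 885 * 100
= 86.32%

86.32%


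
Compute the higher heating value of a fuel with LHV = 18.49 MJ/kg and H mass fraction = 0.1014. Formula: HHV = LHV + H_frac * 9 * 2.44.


HHV = LHV + H_frac * 9 * 2.44
= 18.49 + 0.1014 * 9 * 2.44
= 20.7167 MJ/kg

20.7167 MJ/kg


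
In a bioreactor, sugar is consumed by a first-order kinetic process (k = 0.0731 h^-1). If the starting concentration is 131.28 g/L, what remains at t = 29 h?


S = S0 * exp(-k * t)
S = 131.28 * exp(-0.0731 * 29)
S = 15.7593 g/L

15.7593 g/L


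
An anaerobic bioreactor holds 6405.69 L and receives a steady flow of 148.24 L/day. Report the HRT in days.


HRT = V / Q
= 6405.69 / 148.24
= 43.2116 days

43.2116 days


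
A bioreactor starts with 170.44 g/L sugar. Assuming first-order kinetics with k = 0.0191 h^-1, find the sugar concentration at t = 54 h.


S = S0 * exp(-k * t)
S = 170.44 * exp(-0.0191 * 54)
S = 60.7631 g/L

60.7631 g/L


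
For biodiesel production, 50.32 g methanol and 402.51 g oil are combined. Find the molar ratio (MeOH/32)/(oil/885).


Molar ratio = n_MeOH / n_oil = (MeOH/32) / (oil/885) = (MeOH * 885) / (32 * oil)
= (50.32 * 885) / (32 * 402.51)
= 3.4575

3.4575


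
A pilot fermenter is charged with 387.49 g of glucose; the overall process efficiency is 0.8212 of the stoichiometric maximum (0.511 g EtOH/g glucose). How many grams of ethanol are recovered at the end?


Actual ethanol: m = 0.511 * 387.49 * 0.8212
m = 162.6037 g

162.6037 g


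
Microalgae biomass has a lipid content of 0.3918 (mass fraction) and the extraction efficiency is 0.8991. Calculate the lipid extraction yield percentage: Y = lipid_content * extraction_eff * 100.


Y = lipid_content * extraction_eff * 100
= 0.3918 * 0.8991 * 100
= 35.2267%

35.2267%


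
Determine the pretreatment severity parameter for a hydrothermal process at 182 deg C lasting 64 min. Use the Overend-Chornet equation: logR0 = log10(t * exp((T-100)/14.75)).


logR0 = log10(t * exp((T - 100) / 14.75))
= log10(64 * exp((182 - 100) / 14.75))
= 4.2206

4.2206


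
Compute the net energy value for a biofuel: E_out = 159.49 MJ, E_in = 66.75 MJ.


NEV = E_out - E_in
= 159.49 - 66.75
= 92.7400 MJ

92.7400 MJ


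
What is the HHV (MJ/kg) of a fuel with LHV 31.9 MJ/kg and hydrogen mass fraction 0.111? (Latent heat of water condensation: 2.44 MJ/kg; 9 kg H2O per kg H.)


HHV = LHV + H_frac * 9 * 2.44
= 31.9 + 0.111 * 9 * 2.44
= 34.3376 MJ/kg

34.3376 MJ/kg


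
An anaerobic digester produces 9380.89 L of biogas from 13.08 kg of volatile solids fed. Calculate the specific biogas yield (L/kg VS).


Y = V / VS
= 9380.89 / 13.08
= 717.1934 L/kg VS

717.1934 L/kg VS


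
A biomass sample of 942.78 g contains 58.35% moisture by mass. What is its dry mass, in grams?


Wd = Ww * (1 - MC/100)
= 942.78 * (1 - 58.35/100)
= 392.6679 g

392.6679 g


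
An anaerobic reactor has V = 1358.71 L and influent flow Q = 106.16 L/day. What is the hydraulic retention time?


HRT = V / Q
= 1358.71 / 106.16
= 12.7987 days

12.7987 days


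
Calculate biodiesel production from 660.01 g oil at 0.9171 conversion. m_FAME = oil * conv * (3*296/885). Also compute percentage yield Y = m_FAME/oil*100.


m_FAME = oil * conv * (3 * 296 / 885) = oil * conv * (888/885)
= 660.01 * 0.9171 * 888 / 885
= 607.3470 g
Y = m_FAME / oil * 100 = conv * (888/885) * 100
= 0.9171 * 888 / 885 * 100
= 92.02%

607.3470 g FAME; Y = 92.02%


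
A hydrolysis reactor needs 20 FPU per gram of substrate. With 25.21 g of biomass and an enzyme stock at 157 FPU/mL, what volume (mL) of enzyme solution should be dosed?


V = dosage * m_sub / activity
V = 20 * 25.21 / 157
V = 3.2115 mL

3.2115 mL


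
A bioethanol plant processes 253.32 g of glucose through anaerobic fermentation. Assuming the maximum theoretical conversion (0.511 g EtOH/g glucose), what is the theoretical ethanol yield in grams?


Theoretical ethanol yield: m_EtOH = 0.511 * m_glucose
m_EtOH = 0.511 * 253.32 = 129.4465 g

129.4465 g


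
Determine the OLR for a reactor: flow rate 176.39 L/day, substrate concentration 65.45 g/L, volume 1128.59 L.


OLR = Q * S / V
= 176.39 * 65.45 / 1128.59
= 10.2293 g/L/day

10.2293 g/L/day


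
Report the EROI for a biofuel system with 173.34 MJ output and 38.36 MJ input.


EROI = E_out / E_in
= 173.34 / 38.36
= 4.5188

4.5188


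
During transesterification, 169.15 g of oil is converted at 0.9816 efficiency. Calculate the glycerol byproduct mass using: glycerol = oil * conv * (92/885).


glycerol = oil * conv * (92/885)
= 169.15 * 0.9816 * 92 / 885
= 17.2604 g

17.2604 g


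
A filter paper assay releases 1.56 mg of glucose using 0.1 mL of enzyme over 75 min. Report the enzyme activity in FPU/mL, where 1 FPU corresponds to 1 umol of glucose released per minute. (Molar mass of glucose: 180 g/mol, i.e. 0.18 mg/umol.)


Activity = glucose_mg / (0.18 mg/umol * V_mL * t_min)
= 1.56 / (0.18 * 0.1 * 75)
= 1.1556 FPU/mL

1.1556 FPU/mL


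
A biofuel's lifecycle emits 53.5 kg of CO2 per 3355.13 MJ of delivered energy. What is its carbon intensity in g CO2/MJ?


CI = CO2 * 1000 / E
= 53.5 * 1000 / 3355.13
= 15.9457 g CO2/MJ

15.9457 g CO2/MJ


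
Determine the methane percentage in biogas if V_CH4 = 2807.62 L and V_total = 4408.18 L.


CH4% = V_CH4 / V_total * 100
= 2807.62 / 4408.18 * 100
= 63.6911%

63.6911%


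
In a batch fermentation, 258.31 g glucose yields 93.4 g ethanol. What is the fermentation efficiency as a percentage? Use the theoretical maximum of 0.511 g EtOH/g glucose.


Fermentation efficiency = (actual / (0.511 * glucose)) * 100
= (93.4 / (0.511 * 258.31)) * 100
= 70.7595%

70.7595%


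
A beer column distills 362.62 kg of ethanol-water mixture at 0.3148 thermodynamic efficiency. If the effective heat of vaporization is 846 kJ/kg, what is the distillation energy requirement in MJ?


E = m * 846 / (eta * 1000)
= 362.62 * 846 / (0.3148 * 1000)
= 974.5125 MJ

974.5125 MJ


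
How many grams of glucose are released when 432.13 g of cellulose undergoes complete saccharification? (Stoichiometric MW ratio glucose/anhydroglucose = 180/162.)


glucose = cellulose * 180/162
= 432.13 * 180/162
= 480.1444 g

480.1444 g


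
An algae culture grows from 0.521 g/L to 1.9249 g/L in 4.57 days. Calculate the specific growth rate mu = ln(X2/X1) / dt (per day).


mu = ln(X2/X1) / dt
= ln(1.9249/0.521) / 4.57
= 0.2860 per day

0.2860 per day


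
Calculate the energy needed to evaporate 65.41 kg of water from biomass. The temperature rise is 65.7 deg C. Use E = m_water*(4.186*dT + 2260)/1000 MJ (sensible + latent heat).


E = m_water * (4.186 * dT + 2260) / 1000
= 65.41 * (4.186 * 65.7 + 2260) / 1000
= 165.8157 MJ

165.8157 MJ


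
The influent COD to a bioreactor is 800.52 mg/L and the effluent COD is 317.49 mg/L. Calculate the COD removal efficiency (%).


eta = (COD_in - COD_out) / COD_in * 100
= (800.52 - 317.49) / 800.52 * 100
= 60.3395%

60.3395%


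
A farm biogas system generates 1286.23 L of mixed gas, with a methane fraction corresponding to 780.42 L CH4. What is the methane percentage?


CH4% = V_CH4 / V_total * 100
= 780.42 / 1286.23 * 100
= 60.6750%

60.6750%


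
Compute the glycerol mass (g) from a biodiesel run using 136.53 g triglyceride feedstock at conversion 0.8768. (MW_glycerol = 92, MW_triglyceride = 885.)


glycerol = oil * conv * (92/885)
= 136.53 * 0.8768 * 92 / 885
= 12.4444 g

12.4444 g


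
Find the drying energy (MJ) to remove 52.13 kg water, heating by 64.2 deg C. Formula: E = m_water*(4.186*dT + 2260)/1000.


E = m_water * (4.186 * dT + 2260) / 1000
= 52.13 * (4.186 * 64.2 + 2260) / 1000
= 131.8233 MJ

131.8233 MJ


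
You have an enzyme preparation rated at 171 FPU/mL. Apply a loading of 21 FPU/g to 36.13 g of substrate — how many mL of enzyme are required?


V = dosage * m_sub / activity
V = 21 * 36.13 / 171
V = 4.4370 mL

4.4370 mL


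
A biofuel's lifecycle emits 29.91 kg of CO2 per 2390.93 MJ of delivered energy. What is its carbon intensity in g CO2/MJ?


CI = CO2 * 1000 / E
= 29.91 * 1000 / 2390.93
= 12.5098 g CO2/MJ

12.5098 g CO2/MJ


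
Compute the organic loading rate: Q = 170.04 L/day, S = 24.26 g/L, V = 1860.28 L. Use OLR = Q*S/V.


OLR = Q * S / V
= 170.04 * 24.26 / 1860.28
= 2.2175 g/L/day

2.2175 g/L/day


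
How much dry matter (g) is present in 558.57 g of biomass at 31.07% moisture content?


Wd = Ww * (1 - MC/100)
= 558.57 * (1 - 31.07/100)
= 385.0223 g

385.0223 g


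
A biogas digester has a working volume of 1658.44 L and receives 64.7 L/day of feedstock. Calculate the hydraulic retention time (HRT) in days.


HRT = V / Q
= 1658.44 / 64.7
= 25.6328 days

25.6328 days


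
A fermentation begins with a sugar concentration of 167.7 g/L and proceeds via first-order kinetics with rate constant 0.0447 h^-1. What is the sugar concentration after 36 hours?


S = S0 * exp(-k * t)
S = 167.7 * exp(-0.0447 * 36)
S = 33.5480 g/L

33.5480 g/L


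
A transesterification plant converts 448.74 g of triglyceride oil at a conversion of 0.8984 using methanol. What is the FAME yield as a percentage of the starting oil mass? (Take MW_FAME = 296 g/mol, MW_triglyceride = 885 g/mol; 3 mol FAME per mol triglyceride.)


m_FAME = oil * conv * (3 * 296 / 885) = oil * conv * (888/885)
= 448.74 * 0.8984 * 888 / 885
= 404.5146 g
Y = m_FAME / oil * 100 = conv * (888/885) * 100
= 0.8984 * 888 / 885 * 100
= 90.14%

90.14%


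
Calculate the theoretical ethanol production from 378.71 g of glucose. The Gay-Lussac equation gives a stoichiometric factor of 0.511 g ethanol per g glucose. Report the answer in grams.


Theoretical ethanol yield: m_EtOH = 0.511 * m_glucose
m_EtOH = 0.511 * 378.71 = 193.5208 g

193.5208 g


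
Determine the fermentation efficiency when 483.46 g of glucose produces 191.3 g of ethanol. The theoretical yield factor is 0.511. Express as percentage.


Fermentation efficiency = (actual / (0.511 * glucose)) * 100
= (191.3 / (0.511 * 483.46)) * 100
= 77.4343%

77.4343%


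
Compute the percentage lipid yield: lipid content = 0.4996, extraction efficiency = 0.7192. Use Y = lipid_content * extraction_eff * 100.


Y = lipid_content * extraction_eff * 100
= 0.4996 * 0.7192 * 100
= 35.9312%

35.9312%


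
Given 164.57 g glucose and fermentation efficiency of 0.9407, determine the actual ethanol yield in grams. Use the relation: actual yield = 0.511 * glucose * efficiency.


Actual ethanol: m = 0.511 * 164.57 * 0.9407
m = 79.1084 g

79.1084 g


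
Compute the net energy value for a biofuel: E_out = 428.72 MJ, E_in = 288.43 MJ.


NEV = E_out - E_in
= 428.72 - 288.43
= 140.2900 MJ

140.2900 MJ


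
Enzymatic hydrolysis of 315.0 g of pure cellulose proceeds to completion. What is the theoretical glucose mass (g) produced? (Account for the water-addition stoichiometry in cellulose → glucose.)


glucose = cellulose * 180/162
= 315.0 * 180/162
= 350.0000 g

350.0000 g


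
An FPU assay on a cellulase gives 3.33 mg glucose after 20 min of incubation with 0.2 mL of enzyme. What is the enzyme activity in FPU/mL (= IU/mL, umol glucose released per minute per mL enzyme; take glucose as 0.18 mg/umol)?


Activity = glucose_mg / (0.18 mg/umol * V_mL * t_min)
= 3.33 / (0.18 * 0.2 * 20)
= 4.6250 FPU/mL

4.6250 FPU/mL


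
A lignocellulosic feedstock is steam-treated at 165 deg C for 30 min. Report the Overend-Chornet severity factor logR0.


logR0 = log10(t * exp((T - 100) / 14.75))
= log10(30 * exp((165 - 100) / 14.75))
= 3.3910

3.3910


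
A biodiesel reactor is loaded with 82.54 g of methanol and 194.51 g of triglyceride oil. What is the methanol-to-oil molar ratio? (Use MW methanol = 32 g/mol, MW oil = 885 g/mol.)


Molar ratio = n_MeOH / n_oil = (MeOH/32) / (oil/885) = (MeOH * 885) / (32 * oil)
= (82.54 * 885) / (32 * 194.51)
= 11.7359

11.7359


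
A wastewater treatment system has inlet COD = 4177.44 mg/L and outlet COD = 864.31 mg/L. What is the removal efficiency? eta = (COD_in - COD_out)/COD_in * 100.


eta = (COD_in - COD_out) / COD_in * 100
= (4177.44 - 864.31) / 4177.44 * 100
= 79.3101%

79.3101%


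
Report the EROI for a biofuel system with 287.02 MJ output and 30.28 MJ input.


EROI = E_out / E_in
= 287.02 / 30.28
= 9.4789

9.4789


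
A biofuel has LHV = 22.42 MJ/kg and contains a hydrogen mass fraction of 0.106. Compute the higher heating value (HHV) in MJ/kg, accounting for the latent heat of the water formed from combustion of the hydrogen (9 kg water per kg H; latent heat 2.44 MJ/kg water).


HHV = LHV + H_frac * 9 * 2.44
= 22.42 + 0.106 * 9 * 2.44
= 24.7478 MJ/kg

24.7478 MJ/kg


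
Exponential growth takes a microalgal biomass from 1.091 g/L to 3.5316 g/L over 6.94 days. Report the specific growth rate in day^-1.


mu = ln(X2/X1) / dt
= ln(3.5316/1.091) / 6.94
= 0.1693 per day

0.1693 per day


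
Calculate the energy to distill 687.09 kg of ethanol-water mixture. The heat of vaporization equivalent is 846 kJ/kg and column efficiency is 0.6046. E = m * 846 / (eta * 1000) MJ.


E = m * 846 / (eta * 1000)
= 687.09 * 846 / (0.6046 * 1000)
= 961.4260 MJ

961.4260 MJ


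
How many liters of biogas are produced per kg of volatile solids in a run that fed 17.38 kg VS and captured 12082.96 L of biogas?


Y = V / VS
= 12082.96 / 17.38
= 695.2221 L/kg VS

695.2221 L/kg VS


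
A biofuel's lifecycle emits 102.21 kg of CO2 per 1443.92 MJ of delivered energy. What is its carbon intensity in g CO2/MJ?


CI = CO2 * 1000 / E
= 102.21 * 1000 / 1443.92
= 70.7865 g CO2/MJ

70.7865 g CO2/MJ


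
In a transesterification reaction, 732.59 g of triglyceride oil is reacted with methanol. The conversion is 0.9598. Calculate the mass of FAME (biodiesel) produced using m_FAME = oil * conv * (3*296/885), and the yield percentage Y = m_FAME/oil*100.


m_FAME = oil * conv * (3 * 296 / 885) = oil * conv * (888/885)
= 732.59 * 0.9598 * 888 / 885
= 705.5234 g
Y = m_FAME / oil * 100 = conv * (888/885) * 100
= 0.9598 * 888 / 885 * 100
= 96.31%

705.5234 g FAME; Y = 96.31%


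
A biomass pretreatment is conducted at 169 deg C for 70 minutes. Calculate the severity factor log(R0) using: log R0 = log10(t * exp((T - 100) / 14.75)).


logR0 = log10(t * exp((T - 100) / 14.75))
= log10(70 * exp((169 - 100) / 14.75))
= 3.8767

3.8767


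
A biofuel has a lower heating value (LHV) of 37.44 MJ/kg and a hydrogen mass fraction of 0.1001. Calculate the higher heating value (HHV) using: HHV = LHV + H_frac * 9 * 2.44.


HHV = LHV + H_frac * 9 * 2.44
= 37.44 + 0.1001 * 9 * 2.44
= 39.6382 MJ/kg

39.6382 MJ/kg


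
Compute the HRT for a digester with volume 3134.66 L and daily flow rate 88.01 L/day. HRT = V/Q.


HRT = V / Q
= 3134.66 / 88.01
= 35.6171 days

35.6171 days


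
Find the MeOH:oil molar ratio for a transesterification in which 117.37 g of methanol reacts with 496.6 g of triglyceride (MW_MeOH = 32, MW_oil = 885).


Molar ratio = n_MeOH / n_oil = (MeOH/32) / (oil/885) = (MeOH * 885) / (32 * oil)
= (117.37 * 885) / (32 * 496.6)
= 6.5365

6.5365


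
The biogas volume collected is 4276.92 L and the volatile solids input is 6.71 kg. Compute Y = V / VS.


Y = V / VS
= 4276.92 / 6.71
= 637.3949 L/kg VS

637.3949 L/kg VS


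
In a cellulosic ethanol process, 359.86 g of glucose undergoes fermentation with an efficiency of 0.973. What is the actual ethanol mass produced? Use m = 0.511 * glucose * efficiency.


Actual ethanol: m = 0.511 * 359.86 * 0.973
m = 178.9235 g

178.9235 g


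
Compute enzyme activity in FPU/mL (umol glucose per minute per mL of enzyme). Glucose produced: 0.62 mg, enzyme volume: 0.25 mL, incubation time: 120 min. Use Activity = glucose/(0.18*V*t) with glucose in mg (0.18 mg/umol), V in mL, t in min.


Activity = glucose_mg / (0.18 mg/umol * V_mL * t_min)
= 0.62 / (0.18 * 0.25 * 120)
= 0.1148 FPU/mL

0.1148 FPU/mL


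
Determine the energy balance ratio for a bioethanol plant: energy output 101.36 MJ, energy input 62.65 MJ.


EROI = E_out / E_in
= 101.36 / 62.65
= 1.6179

1.6179


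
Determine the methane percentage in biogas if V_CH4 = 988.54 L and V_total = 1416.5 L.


CH4% = V_CH4 / V_total * 100
= 988.54 / 1416.5 * 100
= 69.7875%

69.7875%


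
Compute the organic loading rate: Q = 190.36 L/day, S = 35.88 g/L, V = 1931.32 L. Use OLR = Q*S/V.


OLR = Q * S / V
= 190.36 * 35.88 / 1931.32
= 3.5365 g/L/day

3.5365 g/L/day


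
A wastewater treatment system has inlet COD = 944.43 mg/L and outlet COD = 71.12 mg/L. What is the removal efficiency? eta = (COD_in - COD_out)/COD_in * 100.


eta = (COD_in - COD_out) / COD_in * 100
= (944.43 - 71.12) / 944.43 * 100
= 92.4695%

92.4695%


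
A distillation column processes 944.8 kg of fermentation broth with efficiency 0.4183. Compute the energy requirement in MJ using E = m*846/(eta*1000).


E = m * 846 / (eta * 1000)
= 944.8 * 846 / (0.4183 * 1000)
= 1910.8315 MJ

1910.8315 MJ


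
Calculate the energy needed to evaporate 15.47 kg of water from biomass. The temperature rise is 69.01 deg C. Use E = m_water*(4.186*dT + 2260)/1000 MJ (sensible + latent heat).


E = m_water * (4.186 * dT + 2260) / 1000
= 15.47 * (4.186 * 69.01 + 2260) / 1000
= 39.4311 MJ

39.4311 MJ


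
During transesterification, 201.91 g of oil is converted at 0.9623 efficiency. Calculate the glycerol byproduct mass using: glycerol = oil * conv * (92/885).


glycerol = oil * conv * (92/885)
= 201.91 * 0.9623 * 92 / 885
= 20.1982 g

20.1982 g


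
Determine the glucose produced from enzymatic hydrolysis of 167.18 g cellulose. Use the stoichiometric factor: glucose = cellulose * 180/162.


glucose = cellulose * 180/162
= 167.18 * 180/162
= 185.7556 g

185.7556 g


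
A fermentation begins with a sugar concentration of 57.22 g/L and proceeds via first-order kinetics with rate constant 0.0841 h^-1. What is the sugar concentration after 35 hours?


S = S0 * exp(-k * t)
S = 57.22 * exp(-0.0841 * 35)
S = 3.0144 g/L

3.0144 g/L


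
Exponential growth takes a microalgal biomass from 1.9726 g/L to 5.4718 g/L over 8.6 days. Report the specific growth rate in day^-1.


mu = ln(X2/X1) / dt
= ln(5.4718/1.9726) / 8.6
= 0.1186 per day

0.1186 per day


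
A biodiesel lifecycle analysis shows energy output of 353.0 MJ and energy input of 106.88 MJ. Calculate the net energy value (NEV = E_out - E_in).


NEV = E_out - E_in
= 353.0 - 106.88
= 246.1200 MJ

246.1200 MJ


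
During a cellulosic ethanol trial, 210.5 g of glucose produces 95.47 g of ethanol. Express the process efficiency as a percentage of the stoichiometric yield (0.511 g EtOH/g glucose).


Fermentation efficiency = (actual / (0.511 * glucose)) * 100
= (95.47 / (0.511 * 210.5)) * 100
= 88.7552%

88.7552%


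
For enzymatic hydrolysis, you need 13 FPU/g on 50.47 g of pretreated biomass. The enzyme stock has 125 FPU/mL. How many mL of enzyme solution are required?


V = dosage * m_sub / activity
V = 13 * 50.47 / 125
V = 5.2489 mL

5.2489 mL


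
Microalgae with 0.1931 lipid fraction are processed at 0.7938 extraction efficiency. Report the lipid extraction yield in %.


Y = lipid_content * extraction_eff * 100
= 0.1931 * 0.7938 * 100
= 15.3283%

15.3283%


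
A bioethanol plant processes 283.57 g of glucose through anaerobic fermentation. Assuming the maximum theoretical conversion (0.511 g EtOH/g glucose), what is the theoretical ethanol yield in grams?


Theoretical ethanol yield: m_EtOH = 0.511 * m_glucose
m_EtOH = 0.511 * 283.57 = 144.9043 g

144.9043 g


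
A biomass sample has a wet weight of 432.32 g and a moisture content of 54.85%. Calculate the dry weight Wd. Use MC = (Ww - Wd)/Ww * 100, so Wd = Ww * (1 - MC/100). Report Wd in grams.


Wd = Ww * (1 - MC/100)
= 432.32 * (1 - 54.85/100)
= 195.1925 g

195.1925 g


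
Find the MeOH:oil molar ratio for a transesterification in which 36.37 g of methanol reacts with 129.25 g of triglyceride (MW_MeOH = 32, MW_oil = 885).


Molar ratio = n_MeOH / n_oil = (MeOH/32) / (oil/885) = (MeOH * 885) / (32 * oil)
= (36.37 * 885) / (32 * 129.25)
= 7.7823

7.7823


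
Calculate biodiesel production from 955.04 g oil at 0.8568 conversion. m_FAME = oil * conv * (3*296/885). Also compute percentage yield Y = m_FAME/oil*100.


m_FAME = oil * conv * (3 * 296 / 885) = oil * conv * (888/885)
= 955.04 * 0.8568 * 888 / 885
= 821.0521 g
Y = m_FAME / oil * 100 = conv * (888/885) * 100
= 0.8568 * 888 / 885 * 100
= 85.97%

821.0521 g FAME; Y = 85.97%


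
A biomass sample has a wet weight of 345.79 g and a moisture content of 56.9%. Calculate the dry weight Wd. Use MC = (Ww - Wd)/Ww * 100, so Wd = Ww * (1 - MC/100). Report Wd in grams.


Wd = Ww * (1 - MC/100)
= 345.79 * (1 - 56.9/100)
= 149.0355 g

149.0355 g


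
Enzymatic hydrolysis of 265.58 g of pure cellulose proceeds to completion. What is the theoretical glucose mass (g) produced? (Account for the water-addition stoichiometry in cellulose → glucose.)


glucose = cellulose * 180/162
= 265.58 * 180/162
= 295.0889 g

295.0889 g


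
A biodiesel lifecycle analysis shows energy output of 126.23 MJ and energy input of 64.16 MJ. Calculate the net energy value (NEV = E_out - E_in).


NEV = E_out - E_in
= 126.23 - 64.16
= 62.0700 MJ

62.0700 MJ


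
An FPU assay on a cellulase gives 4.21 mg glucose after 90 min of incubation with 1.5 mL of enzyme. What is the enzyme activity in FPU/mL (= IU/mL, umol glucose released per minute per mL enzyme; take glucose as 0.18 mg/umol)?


Activity = glucose_mg / (0.18 mg/umol * V_mL * t_min)
= 4.21 / (0.18 * 1.5 * 90)
= 0.1733 FPU/mL

0.1733 FPU/mL


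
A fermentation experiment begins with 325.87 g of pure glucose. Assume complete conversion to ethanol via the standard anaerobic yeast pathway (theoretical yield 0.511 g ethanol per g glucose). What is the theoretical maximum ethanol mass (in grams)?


Theoretical ethanol yield: m_EtOH = 0.511 * m_glucose
m_EtOH = 0.511 * 325.87 = 166.5196 g

166.5196 g


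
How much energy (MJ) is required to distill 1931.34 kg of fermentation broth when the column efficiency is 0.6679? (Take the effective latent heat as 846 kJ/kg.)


E = m * 846 / (eta * 1000)
= 1931.34 * 846 / (0.6679 * 1000)
= 2446.3447 MJ

2446.3447 MJ


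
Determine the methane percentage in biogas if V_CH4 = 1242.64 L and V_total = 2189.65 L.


CH4% = V_CH4 / V_total * 100
= 1242.64 / 2189.65 * 100
= 56.7506%

56.7506%


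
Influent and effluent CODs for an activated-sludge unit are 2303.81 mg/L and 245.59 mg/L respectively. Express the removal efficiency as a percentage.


eta = (COD_in - COD_out) / COD_in * 100
= (2303.81 - 245.59) / 2303.81 * 100
= 89.3398%

89.3398%


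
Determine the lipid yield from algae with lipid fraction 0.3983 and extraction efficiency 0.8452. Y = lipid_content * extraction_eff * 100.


Y = lipid_content * extraction_eff * 100
= 0.3983 * 0.8452 * 100
= 33.6643%

33.6643%


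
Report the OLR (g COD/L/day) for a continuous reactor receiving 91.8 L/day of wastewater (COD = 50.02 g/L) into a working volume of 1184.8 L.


OLR = Q * S / V
= 91.8 * 50.02 / 1184.8
= 3.8756 g/L/day

3.8756 g/L/day


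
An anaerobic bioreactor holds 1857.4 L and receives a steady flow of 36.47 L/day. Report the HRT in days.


HRT = V / Q
= 1857.4 / 36.47
= 50.9295 days

50.9295 days


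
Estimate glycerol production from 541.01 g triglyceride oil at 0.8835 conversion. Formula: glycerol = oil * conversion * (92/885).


glycerol = oil * conv * (92/885)
= 541.01 * 0.8835 * 92 / 885
= 49.6886 g

49.6886 g


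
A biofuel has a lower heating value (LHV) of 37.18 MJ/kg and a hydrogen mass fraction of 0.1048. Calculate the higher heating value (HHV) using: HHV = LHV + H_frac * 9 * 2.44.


HHV = LHV + H_frac * 9 * 2.44
= 37.18 + 0.1048 * 9 * 2.44
= 39.4814 MJ/kg

39.4814 MJ/kg


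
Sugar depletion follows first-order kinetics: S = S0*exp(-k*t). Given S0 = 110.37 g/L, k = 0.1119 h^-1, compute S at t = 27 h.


S = S0 * exp(-k * t)
S = 110.37 * exp(-0.1119 * 27)
S = 5.3792 g/L

5.3792 g/L


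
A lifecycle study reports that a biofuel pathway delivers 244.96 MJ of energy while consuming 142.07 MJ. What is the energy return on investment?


EROI = E_out / E_in
= 244.96 / 142.07
= 1.7242

1.7242


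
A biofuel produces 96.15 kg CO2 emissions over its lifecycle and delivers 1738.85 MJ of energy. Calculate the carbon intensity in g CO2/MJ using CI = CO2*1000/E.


CI = CO2 * 1000 / E
= 96.15 * 1000 / 1738.85
= 55.2952 g CO2/MJ

55.2952 g CO2/MJ


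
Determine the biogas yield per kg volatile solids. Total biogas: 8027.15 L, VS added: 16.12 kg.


Y = V / VS
= 8027.15 / 16.12
= 497.9622 L/kg VS

497.9622 L/kg VS


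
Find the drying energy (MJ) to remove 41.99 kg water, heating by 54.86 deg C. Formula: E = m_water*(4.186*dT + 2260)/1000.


E = m_water * (4.186 * dT + 2260) / 1000
= 41.99 * (4.186 * 54.86 + 2260) / 1000
= 104.5401 MJ

104.5401 MJ


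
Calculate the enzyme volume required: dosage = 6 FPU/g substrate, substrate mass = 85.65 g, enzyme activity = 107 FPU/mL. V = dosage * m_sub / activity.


V = dosage * m_sub / activity
V = 6 * 85.65 / 107
V = 4.8028 mL

4.8028 mL


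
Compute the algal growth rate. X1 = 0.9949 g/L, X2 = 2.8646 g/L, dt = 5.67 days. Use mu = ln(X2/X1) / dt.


mu = ln(X2/X1) / dt
= ln(2.8646/0.9949) / 5.67
= 0.1865 per day

0.1865 per day


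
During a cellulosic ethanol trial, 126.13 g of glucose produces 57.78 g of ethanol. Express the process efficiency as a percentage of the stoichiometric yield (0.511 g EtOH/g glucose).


Fermentation efficiency = (actual / (0.511 * glucose)) * 100
= (57.78 / (0.511 * 126.13)) * 100
= 89.6475%

89.6475%


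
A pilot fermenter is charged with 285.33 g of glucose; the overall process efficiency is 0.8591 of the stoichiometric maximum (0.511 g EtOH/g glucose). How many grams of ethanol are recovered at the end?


Actual ethanol: m = 0.511 * 285.33 * 0.8591
m = 125.2599 g

125.2599 g


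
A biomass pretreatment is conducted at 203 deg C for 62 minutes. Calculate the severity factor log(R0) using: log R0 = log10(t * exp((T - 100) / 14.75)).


logR0 = log10(t * exp((T - 100) / 14.75))
= log10(62 * exp((203 - 100) / 14.75))
= 4.8251

4.8251


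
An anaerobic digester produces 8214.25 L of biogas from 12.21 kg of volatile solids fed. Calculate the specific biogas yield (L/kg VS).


Y = V / VS
= 8214.25 / 12.21
= 672.7477 L/kg VS

672.7477 L/kg VS


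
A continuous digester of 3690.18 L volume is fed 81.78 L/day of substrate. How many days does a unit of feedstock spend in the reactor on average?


HRT = V / Q
= 3690.18 / 81.78
= 45.1233 days

45.1233 days


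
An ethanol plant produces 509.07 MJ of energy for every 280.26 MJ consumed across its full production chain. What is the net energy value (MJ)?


NEV = E_out - E_in
= 509.07 - 280.26
= 228.8100 MJ

228.8100 MJ


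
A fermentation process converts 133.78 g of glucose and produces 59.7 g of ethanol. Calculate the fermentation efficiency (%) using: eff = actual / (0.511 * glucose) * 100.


Fermentation efficiency = (actual / (0.511 * glucose)) * 100
= (59.7 / (0.511 * 133.78)) * 100
= 87.3298%

87.3298%


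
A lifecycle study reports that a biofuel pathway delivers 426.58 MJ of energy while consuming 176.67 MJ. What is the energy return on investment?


EROI = E_out / E_in
= 426.58 / 176.67
= 2.4146

2.4146


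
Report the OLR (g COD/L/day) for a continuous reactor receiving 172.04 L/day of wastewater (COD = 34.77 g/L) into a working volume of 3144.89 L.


OLR = Q * S / V
= 172.04 * 34.77 / 3144.89
= 1.9021 g/L/day

1.9021 g/L/day
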